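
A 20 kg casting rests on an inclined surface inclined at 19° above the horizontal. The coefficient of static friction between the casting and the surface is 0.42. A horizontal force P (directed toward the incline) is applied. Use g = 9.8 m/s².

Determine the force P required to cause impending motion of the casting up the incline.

P ≈ 175 N

At impending motion up the slope, friction acts down-slope at its limit: f = μ_s N.
Perpendicular to the incline: N = m g cos θ + P sin θ.
Along the incline: P cos θ = m g sin θ + μ_s N = m g sin θ + μ_s (m g cos θ + P sin θ).
Solving, P (cos θ − μ_s sin θ) = m g (sin θ + μ_s cos θ), so P = 20×9.8×(sin 19° + 0.42 cos 19°)/(cos 19° − 0.42 sin 19°) = 196×0.7227/0.8088 = 175 N.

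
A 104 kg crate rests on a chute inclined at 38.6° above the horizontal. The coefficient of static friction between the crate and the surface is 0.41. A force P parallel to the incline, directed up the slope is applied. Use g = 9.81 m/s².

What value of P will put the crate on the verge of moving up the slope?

P ≈ 963 N

At impending motion up the slope, friction acts down-slope at its limit: f = μ_s N.
P is parallel to the surface, so N = m g cos θ = 797 N.
Along the incline: P = m g sin θ + μ_s N = 637 + 0.41×797 = 963 N.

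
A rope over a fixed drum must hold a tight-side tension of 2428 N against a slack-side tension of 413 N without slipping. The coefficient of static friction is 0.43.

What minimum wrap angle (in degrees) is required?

β_min ≈ 236°

T₂/T₁ = e^{μβ} → β = ln(T₂/T₁)/μ.
β = ln(2428/413)/0.43 = 1.771/0.43 = 4.119 rad.
In degrees: β = 4.119 × 180/π = 236°.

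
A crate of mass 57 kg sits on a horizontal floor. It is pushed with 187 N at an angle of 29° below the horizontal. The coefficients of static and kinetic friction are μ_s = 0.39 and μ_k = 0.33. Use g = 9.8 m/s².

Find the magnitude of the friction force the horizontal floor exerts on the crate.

N = m g + P sin α = 558.6 + 187×sin 29° = 649.3 N.
Horizontally, friction must balance P cos α = 163.6 N.
μ_s N = 0.39 × 649.3 = 253.2 N.
Since 163.6 N does not exceed the limit, the crate stays at rest and f = 164 N.

f ≈ 164 N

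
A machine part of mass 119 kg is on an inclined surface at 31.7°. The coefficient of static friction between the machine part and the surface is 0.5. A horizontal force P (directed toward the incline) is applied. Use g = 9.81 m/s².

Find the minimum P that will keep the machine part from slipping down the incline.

P_min ≈ 105 N

The machine part tends to slide down (tan θ > μ_s), so at the point of impending slip friction acts up-slope at its limit: f = μ_s N.
Perpendicular to the incline: N = m g cos θ + P sin θ.
Along the incline: P cos θ + μ_s N = m g sin θ, i.e. P cos θ + μ_s (m g cos θ + P sin θ) = m g sin θ.
Solving, P (cos θ + μ_s sin θ) = m g (sin θ − μ_s cos θ), so P = 1170×0.1001/1.114 = 105 N.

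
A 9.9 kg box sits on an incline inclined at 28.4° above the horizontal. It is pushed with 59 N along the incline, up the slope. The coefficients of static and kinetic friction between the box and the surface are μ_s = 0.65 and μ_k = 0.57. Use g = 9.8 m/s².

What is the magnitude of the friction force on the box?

Perpendicular to the surface, N = m g cos θ = 9.9·9.8·cos 28.4° = 85.34 N.
For equilibrium along the incline the friction force must supply f = m g sin θ − P = 46.15 − 59 = -12.85 N (positive meaning up-slope).
Maximum static friction available: μ_s N = 0.65 × 85.34 = 55.47 N.
Since |-12.85| ≤ 55.47 N, the box remains in static equilibrium and friction takes exactly the required value.

f ≈ 12.9 N (down the incline)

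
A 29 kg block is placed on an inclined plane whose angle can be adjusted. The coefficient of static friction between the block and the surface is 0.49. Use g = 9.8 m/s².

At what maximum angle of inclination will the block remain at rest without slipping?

θ_max ≈ 26.1°

At the slip threshold, m g sin θ = μ_s · m g cos θ, so tan θ = μ_s.
θ_max = arctan(0.49) = 26.1°.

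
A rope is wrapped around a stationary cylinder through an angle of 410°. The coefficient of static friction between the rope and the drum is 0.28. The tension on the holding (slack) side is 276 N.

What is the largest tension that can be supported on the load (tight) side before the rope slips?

T_max ≈ 2050 N

At impending slip the capstan equation gives T₂/T₁ = e^{μβ} with β in radians.
β = 410° × π/180 = 7.156 rad.
e^{μβ} = e^{0.28×7.156} = 7.416.
T₂ = T₁ · e^{μβ} = 276 × 7.416 = 2050 N.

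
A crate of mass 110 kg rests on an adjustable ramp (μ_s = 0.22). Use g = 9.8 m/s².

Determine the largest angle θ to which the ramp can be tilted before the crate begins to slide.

At the slip threshold, m g sin θ = μ_s · m g cos θ, so tan θ = μ_s.
θ_max = arctan(0.22) = 12.4°.

θ_max ≈ 12.4°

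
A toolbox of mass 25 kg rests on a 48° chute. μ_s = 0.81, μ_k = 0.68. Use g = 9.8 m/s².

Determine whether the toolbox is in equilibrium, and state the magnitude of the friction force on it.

f ≈ 111 N

N = m g cos θ = 164 N.
Down-slope weight component: m g sin θ = 182 N.
μ_s N = 133 N.
182 > 133 N, so it slides; kinetic friction f = μ_k N = 0.68×164 = 111 N.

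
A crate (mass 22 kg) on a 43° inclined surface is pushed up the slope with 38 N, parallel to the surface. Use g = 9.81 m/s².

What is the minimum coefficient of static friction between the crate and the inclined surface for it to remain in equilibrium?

N = m g cos θ = 157.8 N.
Friction must make up the shortfall along the incline: f = m g sin θ − P = 147.2 − 38 = 109.2 N.
At the threshold f = μ_s N, so μ_s,min = 109.2/157.8 = 0.692.

μ_s,min ≈ 0.692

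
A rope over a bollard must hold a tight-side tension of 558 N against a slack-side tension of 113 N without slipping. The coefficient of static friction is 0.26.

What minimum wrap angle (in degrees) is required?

β_min ≈ 352°

T₂/T₁ = e^{μβ} → β = ln(T₂/T₁)/μ.
β = ln(558/113)/0.26 = 1.597/0.26 = 6.142 rad.
In degrees: β = 6.142 × 180/π = 352°.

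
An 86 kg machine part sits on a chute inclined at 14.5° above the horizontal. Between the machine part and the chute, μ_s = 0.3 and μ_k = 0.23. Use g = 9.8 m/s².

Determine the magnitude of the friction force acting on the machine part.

f ≈ 211 N (up the incline)

Normal force: N = m g cos θ = 86 × 9.8 × cos 14.5° = 816 N.
Along the slope the weight component is m g sin θ = 211 N; friction must supply exactly this, acting up-slope.
The static-friction ceiling is μ_s N = 0.3 × 816 = 244.8 N.
Since |211| ≤ 244.8 N, no slip — friction simply equals what equilibrium demands.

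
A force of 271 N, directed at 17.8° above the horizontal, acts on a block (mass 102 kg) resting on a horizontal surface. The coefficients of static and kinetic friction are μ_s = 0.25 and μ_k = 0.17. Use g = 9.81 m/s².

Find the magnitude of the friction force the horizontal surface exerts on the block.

The vertical component of P reduces the normal force: N = m g − P sin α = 1001 − 82.84 = 917.8 N.
The horizontal driving force is P cos α = 258 N, so equilibrium needs friction f = 258 N.
μ_s N = 0.25 × 917.8 = 229.4 N.
The required friction exceeds μ_s N, so the block moves and f = μ_k N = 156 N.

f ≈ 156 N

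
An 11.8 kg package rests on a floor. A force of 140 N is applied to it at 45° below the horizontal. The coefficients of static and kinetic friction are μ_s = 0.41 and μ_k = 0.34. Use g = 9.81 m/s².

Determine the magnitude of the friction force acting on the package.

f ≈ 73 N

N = m g + P sin α = 115.8 + 140×sin 45° = 214.8 N.
Horizontally, friction must balance P cos α = 98.99 N.
μ_s N = 0.41 × 214.8 = 88.05 N.
98.99 > 88.05 N → the package slides; f = μ_k N = 0.34×214.8 = 73 N.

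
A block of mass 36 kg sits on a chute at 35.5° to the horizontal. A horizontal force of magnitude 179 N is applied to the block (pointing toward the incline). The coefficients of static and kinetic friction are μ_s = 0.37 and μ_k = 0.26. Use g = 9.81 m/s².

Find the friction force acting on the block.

f ≈ 59.4 N (up the incline)

Normal direction: N = m g cos θ + P sin θ = 391.5 N.
Along the incline, the net driving force (taking up-slope positive) is P cos θ − m g sin θ = 145.7 − 205.1 = -59.35 N, so equilibrium requires friction f = 59.35 N (up-slope).
The limit of static friction is μ_s N = 144.8 N.
|f_req| = 59.35 ≤ 144.8 N → the block is in equilibrium; friction equals the required value.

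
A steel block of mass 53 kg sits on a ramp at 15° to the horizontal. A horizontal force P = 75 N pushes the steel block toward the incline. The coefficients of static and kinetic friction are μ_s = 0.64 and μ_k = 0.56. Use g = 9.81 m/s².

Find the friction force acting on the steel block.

f ≈ 62.1 N (up the incline)

Normal direction: N = m g cos θ + P sin θ = 521.6 N.
Along the incline, the net driving force (taking up-slope positive) is P cos θ − m g sin θ = 72.44 − 134.6 = -62.12 N, so equilibrium requires friction f = 62.12 N (up-slope).
The limit of static friction is μ_s N = 333.8 N.
Since 62.12 N is within the 333.8 N limit, the steel block stays put and friction is exactly 62.1 N.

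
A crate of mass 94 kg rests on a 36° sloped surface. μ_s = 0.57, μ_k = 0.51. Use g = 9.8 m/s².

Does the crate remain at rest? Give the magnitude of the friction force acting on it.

N = m g cos θ = 745 N.
Down-slope weight component: m g sin θ = 541 N.
μ_s N = 425 N.
541 > 425 N, so it slides; kinetic friction f = μ_k N = 0.51×745 = 380 N.

f ≈ 380 N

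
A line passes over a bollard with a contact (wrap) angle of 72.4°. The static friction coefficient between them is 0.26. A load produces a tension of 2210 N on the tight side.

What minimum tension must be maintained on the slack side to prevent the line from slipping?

Capstan equation at impending slip: T_tight/T_slack = e^{μβ}.
β = 72.4° = 1.264 rad; e^{μβ} = e^{0.26×1.264} = 1.389.
T_slack = T_tight / e^{μβ} = 2210 / 1.389 = 1590 N.

T_min ≈ 1590 N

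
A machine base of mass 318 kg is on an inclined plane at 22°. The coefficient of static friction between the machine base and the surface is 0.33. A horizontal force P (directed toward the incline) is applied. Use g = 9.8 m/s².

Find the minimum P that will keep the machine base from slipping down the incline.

P_min ≈ 204 N

The machine base tends to slide down (tan θ > μ_s), so at the point of impending slip friction acts up-slope at its limit: f = μ_s N.
Perpendicular to the incline: N = m g cos θ + P sin θ.
Along the incline: P cos θ + μ_s N = m g sin θ, i.e. P cos θ + μ_s (m g cos θ + P sin θ) = m g sin θ.
Solving, P (cos θ + μ_s sin θ) = m g (sin θ − μ_s cos θ), so P = 3120×0.06864/1.051 = 204 N.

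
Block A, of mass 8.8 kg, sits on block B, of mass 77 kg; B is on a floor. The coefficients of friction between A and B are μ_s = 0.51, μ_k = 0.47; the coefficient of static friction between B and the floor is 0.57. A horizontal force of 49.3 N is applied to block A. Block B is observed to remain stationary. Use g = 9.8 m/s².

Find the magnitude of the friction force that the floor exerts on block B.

f ≈ 40.5 N

Normal force at the A–B interface: N₁ = m_A g = 86.24 N.
So the A–B interface can sustain at most μ_s N₁ = 43.98 N of static friction.
Since P = 49.3 N > 43.98 N, A slides on B; the A–B friction is kinetic: f₁ = μ_k N₁ = 0.47×86.24 = 40.5 N.
B experiences an equal 40.5 N forward from A (third law). B is in equilibrium, so the floor supplies f₂ = 40.5 N of static friction (limit μ_s(m_A+m_B)g = 479.3 N, not exceeded).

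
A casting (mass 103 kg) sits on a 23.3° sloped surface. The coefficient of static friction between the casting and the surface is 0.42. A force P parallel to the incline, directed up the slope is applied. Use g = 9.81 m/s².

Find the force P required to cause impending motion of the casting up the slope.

At impending motion up the slope, friction acts down-slope at its limit: f = μ_s N.
P is parallel to the surface, so N = m g cos θ = 928 N.
Along the incline: P = m g sin θ + μ_s N = 400 + 0.42×928 = 789 N.

P ≈ 789 N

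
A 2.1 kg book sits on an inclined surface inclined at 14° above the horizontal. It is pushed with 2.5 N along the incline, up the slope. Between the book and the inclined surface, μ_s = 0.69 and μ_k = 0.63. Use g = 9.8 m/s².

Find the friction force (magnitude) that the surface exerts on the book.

f ≈ 2.48 N (up the incline)

Normal force: N = m g cos θ = 2.1 × 9.8 × cos 14° = 19.97 N.
For equilibrium along the incline the friction force must supply f = m g sin θ − P = 4.979 − 2.5 = 2.479 N (positive meaning up-slope).
Maximum static friction available: μ_s N = 0.69 × 19.97 = 13.78 N.
Since |2.479| ≤ 13.78 N, the book remains in static equilibrium and friction takes exactly the required value.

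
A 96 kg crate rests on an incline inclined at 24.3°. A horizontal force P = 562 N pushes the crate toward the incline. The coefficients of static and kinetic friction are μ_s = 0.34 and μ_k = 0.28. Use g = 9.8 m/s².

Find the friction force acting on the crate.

f ≈ 125 N (down the incline)

The horizontal push has a component P sin θ into the surface, so N = m g cos θ + P sin θ = 857.4 + 231.3 = 1089 N.
Along the incline, the net driving force (taking up-slope positive) is P cos θ − m g sin θ = 512.2 − 387.2 = 125.1 N, so equilibrium requires friction f = -125.1 N (down-slope).
The limit of static friction is μ_s N = 370.2 N.
|f_req| = 125.1 ≤ 370.2 N → the crate is in equilibrium; friction equals the required value.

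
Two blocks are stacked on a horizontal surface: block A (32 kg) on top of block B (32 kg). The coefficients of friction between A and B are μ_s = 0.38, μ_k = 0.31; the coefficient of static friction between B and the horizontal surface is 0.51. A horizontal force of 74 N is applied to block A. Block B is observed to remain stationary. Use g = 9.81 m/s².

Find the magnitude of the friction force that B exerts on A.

f ≈ 74 N

Normal force at the A–B interface: N₁ = m_A g = 313.9 N.
Maximum static friction on A from B: μ_s N₁ = 0.38×313.9 = 119.3 N.
P = 74 N is within that limit, so A and B move together (both at rest); the A–B friction is simply f₁ = P = 74 N.
By Newton's third law B feels 74 N forward from A. With B stationary, the floor's static friction on B balances it: f₂ = 74 N (well within μ_s(m_A+m_B)g = 320.2 N).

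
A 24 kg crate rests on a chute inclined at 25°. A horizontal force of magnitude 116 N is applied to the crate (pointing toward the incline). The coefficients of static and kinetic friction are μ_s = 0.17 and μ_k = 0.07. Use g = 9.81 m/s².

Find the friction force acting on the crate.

f ≈ 5.63 N (down the incline)

Resolve perpendicular to the incline: N = m g cos θ + P sin θ = 24×9.81×cos 25° + 116×sin 25° = 262.4 N.
Parallel to the incline: P cos θ − m g sin θ = 105.1 − 99.5 = 5.63 N; the friction needed to balance this is 5.63 N acting down the slope.
Maximum static friction: μ_s N = 0.17 × 262.4 = 44.61 N.
|f_req| = 5.63 ≤ 44.61 N → the crate is in equilibrium; friction equals the required value.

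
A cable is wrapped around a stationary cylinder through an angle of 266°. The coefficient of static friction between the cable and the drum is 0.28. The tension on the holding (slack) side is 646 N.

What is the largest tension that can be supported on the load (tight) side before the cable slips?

T_max ≈ 2370 N

At impending slip the capstan equation gives T₂/T₁ = e^{μβ} with β in radians.
β = 266° × π/180 = 4.643 rad.
e^{μβ} = e^{0.28×4.643} = 3.669.
T₂ = T₁ · e^{μβ} = 646 × 3.669 = 2370 N.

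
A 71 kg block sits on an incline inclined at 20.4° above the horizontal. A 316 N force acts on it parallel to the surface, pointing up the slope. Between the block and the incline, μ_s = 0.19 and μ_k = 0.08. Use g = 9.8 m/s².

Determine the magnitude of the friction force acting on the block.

Normal force: N = m g cos θ = 71 × 9.8 × cos 20.4° = 652.2 N.
Parallel to the incline, ΣF = 0 gives f = m g sin θ − P = 242.5 − 316 = -73.46 N (up-slope positive).
Maximum static friction available: μ_s N = 0.19 × 652.2 = 123.9 N.
Since |-73.46| ≤ 123.9 N, no slip — friction simply equals what equilibrium demands.

f ≈ 73.5 N (down the incline)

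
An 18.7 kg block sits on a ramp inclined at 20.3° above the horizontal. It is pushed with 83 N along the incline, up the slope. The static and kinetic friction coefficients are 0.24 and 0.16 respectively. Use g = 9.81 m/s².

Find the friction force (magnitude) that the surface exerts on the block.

f ≈ 19.4 N (down the incline)

Normal force: N = m g cos θ = 18.7 × 9.81 × cos 20.3° = 172.1 N.
Parallel to the incline, ΣF = 0 gives f = m g sin θ − P = 63.64 − 83 = -19.36 N (up-slope positive).
The static-friction ceiling is μ_s N = 0.24 × 172.1 = 41.29 N.
Since |-19.36| ≤ 41.29 N, no slip — friction simply equals what equilibrium demands.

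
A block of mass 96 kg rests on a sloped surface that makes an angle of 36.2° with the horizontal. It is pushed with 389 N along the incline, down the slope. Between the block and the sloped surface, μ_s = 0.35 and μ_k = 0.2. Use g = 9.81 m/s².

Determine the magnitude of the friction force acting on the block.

Perpendicular to the surface, N = m g cos θ = 96·9.81·cos 36.2° = 760 N.
The friction needed for equilibrium is m g sin θ + P = 556.2 + 389 = 945.2 N, measured positive up-slope.
Static friction can supply at most μ_s N = 266 N.
Since |945.2| > 266 N, static friction cannot hold it; the block slides down the incline and kinetic friction applies: f = μ_k N = 0.2 × 760 = 152 N.

f ≈ 152 N (up the incline)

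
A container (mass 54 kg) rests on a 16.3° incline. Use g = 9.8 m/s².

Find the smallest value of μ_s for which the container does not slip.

μ_s,min ≈ 0.292

At the slip threshold m g sin θ = μ_s m g cos θ, so μ_s,min = tan θ.
μ_s,min = tan 16.3° = 0.292.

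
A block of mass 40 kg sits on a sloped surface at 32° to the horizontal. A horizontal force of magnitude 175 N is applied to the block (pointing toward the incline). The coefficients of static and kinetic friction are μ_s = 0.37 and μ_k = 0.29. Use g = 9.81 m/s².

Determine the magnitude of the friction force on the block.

Normal direction: N = m g cos θ + P sin θ = 425.5 N.
Along the incline, the net driving force (taking up-slope positive) is P cos θ − m g sin θ = 148.4 − 207.9 = -59.53 N, so equilibrium requires friction f = 59.53 N (up-slope).
Maximum static friction: μ_s N = 0.37 × 425.5 = 157.4 N.
Since 59.53 N is within the 157.4 N limit, the block stays put and friction is exactly 59.5 N.

f ≈ 59.5 N (up the incline)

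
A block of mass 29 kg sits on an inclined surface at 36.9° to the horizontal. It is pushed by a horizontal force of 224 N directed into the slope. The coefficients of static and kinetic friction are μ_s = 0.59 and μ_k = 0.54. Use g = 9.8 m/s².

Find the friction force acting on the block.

Normal direction: N = m g cos θ + P sin θ = 361.8 N.
Along the incline, the net driving force (taking up-slope positive) is P cos θ − m g sin θ = 179.1 − 170.6 = 8.49 N, so equilibrium requires friction f = -8.49 N (down-slope).
The limit of static friction is μ_s N = 213.4 N.
|f_req| = 8.49 ≤ 213.4 N → the block is in equilibrium; friction equals the required value.

f ≈ 8.49 N (down the incline)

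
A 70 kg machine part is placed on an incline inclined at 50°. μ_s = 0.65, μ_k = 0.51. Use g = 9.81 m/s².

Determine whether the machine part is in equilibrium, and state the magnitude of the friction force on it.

f ≈ 225 N

N = m g cos θ = 441 N.
Down-slope weight component: m g sin θ = 526 N.
μ_s N = 287 N.
526 > 287 N, so it slides; kinetic friction f = μ_k N = 0.51×441 = 225 N.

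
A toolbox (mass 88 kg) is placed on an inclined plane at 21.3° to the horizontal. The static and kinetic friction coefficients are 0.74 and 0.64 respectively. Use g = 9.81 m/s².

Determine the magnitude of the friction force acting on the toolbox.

Normal force: N = m g cos θ = 88 × 9.81 × cos 21.3° = 804.3 N.
Along the slope the weight component is m g sin θ = 313.6 N; friction must supply exactly this, acting up-slope.
Maximum static friction available: μ_s N = 0.74 × 804.3 = 595.2 N.
Since |313.6| ≤ 595.2 N, the toolbox remains in static equilibrium and friction takes exactly the required value.

f ≈ 314 N (up the incline)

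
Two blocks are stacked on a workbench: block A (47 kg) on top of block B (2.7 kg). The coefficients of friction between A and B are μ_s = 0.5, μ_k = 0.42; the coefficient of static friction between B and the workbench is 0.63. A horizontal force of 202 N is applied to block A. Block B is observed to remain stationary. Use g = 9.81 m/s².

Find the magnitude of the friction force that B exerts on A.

f ≈ 202 N

The normal force B exerts on A is simply A's weight, N₁ = 461.1 N.
Maximum static friction on A from B: μ_s N₁ = 0.5×461.1 = 230.5 N.
P = 202 N is within that limit, so A and B move together (both at rest); the A–B friction is simply f₁ = P = 202 N.
B experiences an equal 202 N forward from A (third law). B is in equilibrium, so the floor supplies f₂ = 202 N of static friction (limit μ_s(m_A+m_B)g = 307.2 N, not exceeded).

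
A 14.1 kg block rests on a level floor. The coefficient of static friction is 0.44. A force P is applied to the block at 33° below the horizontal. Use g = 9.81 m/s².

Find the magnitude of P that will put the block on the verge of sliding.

N = m g + P sin α (the push presses the block into the level floor).
At impending slip, P cos α = μ_s N = μ_s (m g + P sin α).
Solving: P (cos α − μ_s sin α) = μ_s m g → P = 0.44×138/(cos 33° − 0.44 sin 33°) = 60.9/0.599 = 102 N.

P ≈ 102 N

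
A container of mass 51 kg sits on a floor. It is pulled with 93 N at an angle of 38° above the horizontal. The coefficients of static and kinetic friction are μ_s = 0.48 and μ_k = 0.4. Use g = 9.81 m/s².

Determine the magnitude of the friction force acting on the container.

N = m g − P sin α = 500.3 − 93×sin 38° = 443.1 N.
The horizontal driving force is P cos α = 73.29 N, so equilibrium needs friction f = 73.29 N.
μ_s N = 0.48 × 443.1 = 212.7 N.
Since 73.29 N does not exceed the limit, the container stays at rest and f = 73.3 N.

f ≈ 73.3 N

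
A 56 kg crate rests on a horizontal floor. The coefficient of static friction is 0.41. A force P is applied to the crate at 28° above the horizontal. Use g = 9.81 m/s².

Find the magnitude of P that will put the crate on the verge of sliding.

P ≈ 209 N

N = m g − P sin α (the pull lifts the crate).
At impending slip, P cos α = μ_s N = μ_s (m g − P sin α).
Solving: P (cos α + μ_s sin α) = μ_s m g → P = 0.41×549/(cos 28° + 0.41 sin 28°) = 225/1.075 = 209 N.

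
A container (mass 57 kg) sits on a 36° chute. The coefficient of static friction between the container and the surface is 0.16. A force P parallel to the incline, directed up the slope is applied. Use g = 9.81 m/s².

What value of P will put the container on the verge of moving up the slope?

P ≈ 401 N

At impending motion up the slope, friction acts down-slope at its limit: f = μ_s N.
P is parallel to the surface, so N = m g cos θ = 452 N.
Along the incline: P = m g sin θ + μ_s N = 329 + 0.16×452 = 401 N.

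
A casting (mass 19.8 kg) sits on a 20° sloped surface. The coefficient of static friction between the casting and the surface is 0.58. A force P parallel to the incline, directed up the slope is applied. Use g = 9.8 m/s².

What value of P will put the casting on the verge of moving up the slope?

P ≈ 172 N

At impending motion up the slope, friction acts down-slope at its limit: f = μ_s N.
P is parallel to the surface, so N = m g cos θ = 182 N.
Along the incline: P = m g sin θ + μ_s N = 66.4 + 0.58×182 = 172 N.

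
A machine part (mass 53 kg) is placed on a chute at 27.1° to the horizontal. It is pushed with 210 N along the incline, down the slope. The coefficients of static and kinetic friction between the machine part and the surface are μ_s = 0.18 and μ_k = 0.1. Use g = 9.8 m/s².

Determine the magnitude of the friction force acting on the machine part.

Normal force: N = m g cos θ = 53 × 9.8 × cos 27.1° = 462.4 N.
The friction needed for equilibrium is m g sin θ + P = 236.6 + 210 = 446.6 N, measured positive up-slope.
Maximum static friction available: μ_s N = 0.18 × 462.4 = 83.23 N.
|446.6| exceeds 83.23 N, so the machine part slips down-slope; friction is kinetic, f = μ_k N = 0.1×462.4 = 46.2 N.

f ≈ 46.2 N (up the incline)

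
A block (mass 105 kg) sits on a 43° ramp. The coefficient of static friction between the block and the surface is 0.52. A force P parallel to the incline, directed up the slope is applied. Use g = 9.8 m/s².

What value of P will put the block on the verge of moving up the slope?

P ≈ 1090 N

At impending motion up the slope, friction acts down-slope at its limit: f = μ_s N.
P is parallel to the surface, so N = m g cos θ = 753 N.
Along the incline: P = m g sin θ + μ_s N = 702 + 0.52×753 = 1090 N.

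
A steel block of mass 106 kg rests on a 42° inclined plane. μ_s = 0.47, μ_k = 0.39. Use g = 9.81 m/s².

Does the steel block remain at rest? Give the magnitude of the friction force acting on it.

f ≈ 301 N

N = m g cos θ = 773 N.
Down-slope weight component: m g sin θ = 696 N.
μ_s N = 363 N.
696 > 363 N, so it slides; kinetic friction f = μ_k N = 0.39×773 = 301 N.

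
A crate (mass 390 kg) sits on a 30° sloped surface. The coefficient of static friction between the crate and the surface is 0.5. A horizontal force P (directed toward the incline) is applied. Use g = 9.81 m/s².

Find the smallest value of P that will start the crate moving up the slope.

P ≈ 5790 N

At impending motion up the slope, friction acts down-slope at its limit: f = μ_s N.
Perpendicular to the incline: N = m g cos θ + P sin θ.
Along the incline: P cos θ = m g sin θ + μ_s N = m g sin θ + μ_s (m g cos θ + P sin θ).
Solving, P (cos θ − μ_s sin θ) = m g (sin θ + μ_s cos θ), so P = 390×9.81×(sin 30° + 0.5 cos 30°)/(cos 30° − 0.5 sin 30°) = 3830×0.933/0.616 = 5790 N.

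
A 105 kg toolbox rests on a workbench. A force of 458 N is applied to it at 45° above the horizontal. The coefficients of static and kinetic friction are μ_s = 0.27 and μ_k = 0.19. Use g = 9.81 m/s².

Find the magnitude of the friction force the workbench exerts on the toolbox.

Vertical equilibrium gives N = m g − P sin α = 706.2 N.
Horizontally, friction must balance P cos α = 323.9 N.
The static-friction limit is μ_s N = 190.7 N.
323.9 > 190.7 N → the toolbox slides; f = μ_k N = 0.19×706.2 = 134 N.

f ≈ 134 N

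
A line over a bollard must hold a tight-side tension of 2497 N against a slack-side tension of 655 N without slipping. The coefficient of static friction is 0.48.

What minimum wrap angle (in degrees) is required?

β_min ≈ 160°

T₂/T₁ = e^{μβ} → β = ln(T₂/T₁)/μ.
β = ln(2497/655)/0.48 = 1.338/0.48 = 2.788 rad.
In degrees: β = 2.788 × 180/π = 160°.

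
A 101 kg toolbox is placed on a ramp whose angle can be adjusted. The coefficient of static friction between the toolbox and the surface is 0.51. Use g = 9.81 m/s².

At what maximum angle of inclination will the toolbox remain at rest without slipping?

θ_max ≈ 27°

At the slip threshold, m g sin θ = μ_s · m g cos θ, so tan θ = μ_s.
θ_max = arctan(0.51) = 27°.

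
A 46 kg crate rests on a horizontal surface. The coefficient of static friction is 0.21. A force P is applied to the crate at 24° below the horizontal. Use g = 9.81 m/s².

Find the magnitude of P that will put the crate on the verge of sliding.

P ≈ 114 N

N = m g + P sin α (the push presses the crate into the horizontal surface).
At impending slip, P cos α = μ_s N = μ_s (m g + P sin α).
Solving: P (cos α − μ_s sin α) = μ_s m g → P = 0.21×451/(cos 24° − 0.21 sin 24°) = 94.8/0.8281 = 114 N.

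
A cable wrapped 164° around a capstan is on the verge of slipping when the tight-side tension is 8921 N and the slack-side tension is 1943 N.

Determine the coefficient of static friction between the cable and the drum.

μ ≈ 0.532

T₂/T₁ = e^{μβ} → μ = ln(T₂/T₁)/β.
β = 164° = 2.862 rad.
μ = ln(8921/1943)/2.862 = ln(4.591)/2.862 = 0.532.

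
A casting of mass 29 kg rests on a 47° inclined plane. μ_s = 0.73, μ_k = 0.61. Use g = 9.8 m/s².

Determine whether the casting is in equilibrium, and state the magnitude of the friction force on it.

N = m g cos θ = 194 N.
Down-slope weight component: m g sin θ = 208 N.
μ_s N = 141 N.
208 > 141 N, so it slides; kinetic friction f = μ_k N = 0.61×194 = 118 N.

f ≈ 118 N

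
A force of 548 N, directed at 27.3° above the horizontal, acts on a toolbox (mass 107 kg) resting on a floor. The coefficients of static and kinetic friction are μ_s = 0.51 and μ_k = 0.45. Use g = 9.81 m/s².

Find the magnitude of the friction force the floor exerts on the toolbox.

The vertical component of P reduces the normal force: N = m g − P sin α = 1050 − 251.3 = 798.3 N.
For equilibrium, f = P cos α = 548×cos 27.3° = 487 N.
μ_s N = 0.51 × 798.3 = 407.1 N.
487 > 407.1 N → the toolbox slides; f = μ_k N = 0.45×798.3 = 359 N.

f ≈ 359 N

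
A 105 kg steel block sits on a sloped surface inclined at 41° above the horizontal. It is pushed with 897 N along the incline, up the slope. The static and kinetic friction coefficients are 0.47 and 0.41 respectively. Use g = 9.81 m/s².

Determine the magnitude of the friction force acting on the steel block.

f ≈ 221 N (down the incline)

The normal reaction is N = m g cos θ = 777.4 N.
Parallel to the incline, ΣF = 0 gives f = m g sin θ − P = 675.8 − 897 = -221.2 N (up-slope positive).
Maximum static friction available: μ_s N = 0.47 × 777.4 = 365.4 N.
Since |-221.2| ≤ 365.4 N, no slip — friction simply equals what equilibrium demands.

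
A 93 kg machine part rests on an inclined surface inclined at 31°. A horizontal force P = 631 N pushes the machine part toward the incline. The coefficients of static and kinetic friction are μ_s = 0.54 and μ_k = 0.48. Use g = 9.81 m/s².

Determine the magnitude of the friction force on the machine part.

f ≈ 71 N (down the incline)

The horizontal push has a component P sin θ into the surface, so N = m g cos θ + P sin θ = 782 + 325 = 1107 N.
Along the incline, the net driving force (taking up-slope positive) is P cos θ − m g sin θ = 540.9 − 469.9 = 70.99 N, so equilibrium requires friction f = -70.99 N (down-slope).
Maximum static friction: μ_s N = 0.54 × 1107 = 597.8 N.
|f_req| = 70.99 ≤ 597.8 N → the machine part is in equilibrium; friction equals the required value.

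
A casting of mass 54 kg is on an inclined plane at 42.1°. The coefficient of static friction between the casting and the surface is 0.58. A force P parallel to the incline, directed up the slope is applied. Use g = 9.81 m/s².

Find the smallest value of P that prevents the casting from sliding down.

P_min ≈ 127 N

The casting tends to slide down (tan θ > μ_s), so at the point of impending slip friction acts up-slope at its limit: f = μ_s N.
P is parallel to the surface, so N = m g cos θ = 393 N.
Along the incline: P + μ_s N = m g sin θ, so P = 355 − 0.58×393 = 127 N.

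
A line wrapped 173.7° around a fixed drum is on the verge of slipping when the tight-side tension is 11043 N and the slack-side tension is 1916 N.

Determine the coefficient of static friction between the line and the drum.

T₂/T₁ = e^{μβ} → μ = ln(T₂/T₁)/β.
β = 173.7° = 3.032 rad.
μ = ln(11043/1916)/3.032 = ln(5.764)/3.032 = 0.578.

μ ≈ 0.578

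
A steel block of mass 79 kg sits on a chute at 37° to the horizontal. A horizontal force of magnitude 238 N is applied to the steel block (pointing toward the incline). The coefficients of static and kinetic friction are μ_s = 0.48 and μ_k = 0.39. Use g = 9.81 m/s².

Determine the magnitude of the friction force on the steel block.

The horizontal push has a component P sin θ into the surface, so N = m g cos θ + P sin θ = 618.9 + 143.2 = 762.2 N.
Parallel to the incline: P cos θ − m g sin θ = 190.1 − 466.4 = -276.3 N; the friction needed to balance this is 276.3 N acting up the slope.
Maximum static friction: μ_s N = 0.48 × 762.2 = 365.8 N.
|f_req| = 276.3 ≤ 365.8 N → the steel block is in equilibrium; friction equals the required value.

f ≈ 276 N (up the incline)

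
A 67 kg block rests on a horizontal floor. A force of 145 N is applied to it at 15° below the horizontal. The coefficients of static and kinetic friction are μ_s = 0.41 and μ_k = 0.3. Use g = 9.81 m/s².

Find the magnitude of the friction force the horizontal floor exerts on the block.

N = m g + P sin α = 657.3 + 145×sin 15° = 694.8 N.
The horizontal driving force is P cos α = 140.1 N, so equilibrium needs friction f = 140.1 N.
The static-friction limit is μ_s N = 284.9 N.
140.1 ≤ 284.9 N → static; friction equals the required 140 N.

f ≈ 140 N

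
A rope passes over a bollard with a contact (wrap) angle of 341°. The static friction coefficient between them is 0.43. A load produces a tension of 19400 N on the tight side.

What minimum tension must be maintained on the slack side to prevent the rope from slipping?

T_min ≈ 1500 N

Capstan equation at impending slip: T_tight/T_slack = e^{μβ}.
β = 341° = 5.952 rad; e^{μβ} = e^{0.43×5.952} = 12.93.
T_slack = T_tight / e^{μβ} = 19400 / 12.93 = 1500 N.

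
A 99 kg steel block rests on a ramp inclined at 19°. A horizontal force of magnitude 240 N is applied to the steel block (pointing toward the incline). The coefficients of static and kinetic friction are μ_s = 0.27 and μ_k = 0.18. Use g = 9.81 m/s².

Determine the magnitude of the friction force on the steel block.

f ≈ 89.3 N (up the incline)

Normal direction: N = m g cos θ + P sin θ = 996.4 N.
Along the incline, the net driving force (taking up-slope positive) is P cos θ − m g sin θ = 226.9 − 316.2 = -89.26 N, so equilibrium requires friction f = 89.26 N (up-slope).
The limit of static friction is μ_s N = 269 N.
|f_req| = 89.26 ≤ 269 N → the steel block is in equilibrium; friction equals the required value.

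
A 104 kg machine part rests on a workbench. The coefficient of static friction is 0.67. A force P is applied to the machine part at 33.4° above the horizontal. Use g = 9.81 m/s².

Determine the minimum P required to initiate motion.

N = m g − P sin α (the pull lifts the machine part).
At impending slip, P cos α = μ_s N = μ_s (m g − P sin α).
Solving: P (cos α + μ_s sin α) = μ_s m g → P = 0.67×1020/(cos 33.4° + 0.67 sin 33.4°) = 684/1.204 = 568 N.

P ≈ 568 N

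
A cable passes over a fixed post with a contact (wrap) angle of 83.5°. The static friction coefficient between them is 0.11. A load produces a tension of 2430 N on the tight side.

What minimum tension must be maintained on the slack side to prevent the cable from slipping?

T_min ≈ 2070 N

Capstan equation at impending slip: T_tight/T_slack = e^{μβ}.
β = 83.5° = 1.457 rad; e^{μβ} = e^{0.11×1.457} = 1.174.
T_slack = T_tight / e^{μβ} = 2430 / 1.174 = 2070 N.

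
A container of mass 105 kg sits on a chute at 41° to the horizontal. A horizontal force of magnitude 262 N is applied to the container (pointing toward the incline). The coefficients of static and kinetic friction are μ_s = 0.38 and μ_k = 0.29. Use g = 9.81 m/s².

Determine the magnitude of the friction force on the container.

f ≈ 275 N (up the incline)

Normal direction: N = m g cos θ + P sin θ = 949.3 N.
Along the incline, the net driving force (taking up-slope positive) is P cos θ − m g sin θ = 197.7 − 675.8 = -478 N, so equilibrium requires friction f = 478 N (up-slope).
Maximum static friction: μ_s N = 0.38 × 949.3 = 360.7 N.
The required 478 N exceeds the static limit, so the container slides down-slope and f = μ_k N = 0.29×949.3 = 275 N.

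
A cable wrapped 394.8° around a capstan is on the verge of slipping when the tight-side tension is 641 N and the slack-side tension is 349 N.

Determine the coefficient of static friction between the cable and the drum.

μ ≈ 0.0882

T₂/T₁ = e^{μβ} → μ = ln(T₂/T₁)/β.
β = 394.8° = 6.891 rad.
μ = ln(641/349)/6.891 = ln(1.837)/6.891 = 0.0882.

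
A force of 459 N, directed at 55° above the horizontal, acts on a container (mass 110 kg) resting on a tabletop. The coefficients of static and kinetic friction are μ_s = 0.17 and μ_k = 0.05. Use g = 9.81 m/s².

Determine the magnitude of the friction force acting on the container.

f ≈ 35.2 N

Vertical equilibrium gives N = m g − P sin α = 703.1 N.
The horizontal driving force is P cos α = 263.3 N, so equilibrium needs friction f = 263.3 N.
μ_s N = 0.17 × 703.1 = 119.5 N.
The required friction exceeds μ_s N, so the container moves and f = μ_k N = 35.2 N.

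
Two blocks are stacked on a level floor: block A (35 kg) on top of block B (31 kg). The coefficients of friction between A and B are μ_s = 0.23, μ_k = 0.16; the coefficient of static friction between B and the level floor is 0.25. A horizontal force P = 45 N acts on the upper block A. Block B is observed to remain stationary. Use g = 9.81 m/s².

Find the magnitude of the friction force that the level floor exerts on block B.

f ≈ 45 N

The normal force B exerts on A is simply A's weight, N₁ = 343.4 N.
So the A–B interface can sustain at most μ_s N₁ = 78.97 N of static friction.
Since P = 45 N ≤ 78.97 N, A does not slip on B; friction on A equals P = 45 N.
By Newton's third law B feels 45 N forward from A. With B stationary, the floor's static friction on B balances it: f₂ = 45 N (well within μ_s(m_A+m_B)g = 161.9 N).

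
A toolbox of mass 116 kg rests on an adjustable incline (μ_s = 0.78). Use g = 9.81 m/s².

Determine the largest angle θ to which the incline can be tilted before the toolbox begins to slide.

At the slip threshold, m g sin θ = μ_s · m g cos θ, so tan θ = μ_s.
θ_max = arctan(0.78) = 38°.

θ_max ≈ 38°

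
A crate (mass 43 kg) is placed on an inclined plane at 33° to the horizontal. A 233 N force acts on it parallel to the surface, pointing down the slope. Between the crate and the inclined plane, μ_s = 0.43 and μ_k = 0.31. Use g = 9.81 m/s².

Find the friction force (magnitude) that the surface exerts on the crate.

The normal reaction is N = m g cos θ = 353.8 N.
The friction needed for equilibrium is m g sin θ + P = 229.7 + 233 = 462.7 N, measured positive up-slope.
The static-friction ceiling is μ_s N = 0.43 × 353.8 = 152.1 N.
Since |462.7| > 152.1 N, static friction cannot hold it; the crate slides down the incline and kinetic friction applies: f = μ_k N = 0.31 × 353.8 = 110 N.

f ≈ 110 N (up the incline)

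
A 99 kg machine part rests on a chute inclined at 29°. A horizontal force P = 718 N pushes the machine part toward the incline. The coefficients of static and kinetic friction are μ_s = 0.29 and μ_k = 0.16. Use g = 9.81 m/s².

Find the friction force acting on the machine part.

Normal direction: N = m g cos θ + P sin θ = 1198 N.
Parallel to the incline: P cos θ − m g sin θ = 628 − 470.8 = 157.1 N; the friction needed to balance this is 157.1 N acting down the slope.
Maximum static friction: μ_s N = 0.29 × 1198 = 347.3 N.
Since 157.1 N is within the 347.3 N limit, the machine part stays put and friction is exactly 157 N.

f ≈ 157 N (down the incline)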